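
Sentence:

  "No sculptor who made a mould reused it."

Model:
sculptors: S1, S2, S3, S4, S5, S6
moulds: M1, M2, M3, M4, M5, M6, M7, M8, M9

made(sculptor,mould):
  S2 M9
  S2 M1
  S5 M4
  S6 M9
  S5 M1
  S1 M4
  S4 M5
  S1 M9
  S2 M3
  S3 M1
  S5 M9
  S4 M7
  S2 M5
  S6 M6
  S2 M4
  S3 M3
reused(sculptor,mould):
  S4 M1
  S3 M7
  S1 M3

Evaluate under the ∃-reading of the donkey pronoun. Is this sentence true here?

True

"it" takes "a mould" as antecedent — a donkey pronoun bound across the clause boundary.
Truth condition: for no (s,m) with made(s,m) does reused(s,m) hold.
Restrictor pairs — does the scope hold? (S1,M4):fails  (S1,M9):fails  (S2,M1):fails  (S2,M3):fails  (S2,M4):fails  (S2,M5):fails  (S2,M9):fails  (S3,M1):fails  (S3,M3):fails  (S4,M5):fails  (S4,M7):fails  (S5,M1):fails  (S5,M4):fails  (S5,M9):fails  (S6,M6):fails  (S6,M9):fails
Scope holds for no restrictor pair, so the sentence is true.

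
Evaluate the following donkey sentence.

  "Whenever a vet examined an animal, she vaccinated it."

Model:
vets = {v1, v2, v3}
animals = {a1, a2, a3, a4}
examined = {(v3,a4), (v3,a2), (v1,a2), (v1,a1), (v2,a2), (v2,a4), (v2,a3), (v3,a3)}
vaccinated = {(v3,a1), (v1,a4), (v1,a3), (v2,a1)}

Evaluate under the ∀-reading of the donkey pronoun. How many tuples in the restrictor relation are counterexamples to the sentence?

"it" takes "an animal" as antecedent — a donkey pronoun bound across the clause boundary.
Strong reading: for every (v,a) with examined(v,a), vaccinated(v,a).
Restrictor pairs: (v1,a1) ✗  (v1,a2) ✗  (v2,a2) ✗  (v2,a3) ✗  (v2,a4) ✗  (v3,a2) ✗  (v3,a3) ✗  (v3,a4) ✗
Counterexamples (restrictor pairs failing the scope): 8.

8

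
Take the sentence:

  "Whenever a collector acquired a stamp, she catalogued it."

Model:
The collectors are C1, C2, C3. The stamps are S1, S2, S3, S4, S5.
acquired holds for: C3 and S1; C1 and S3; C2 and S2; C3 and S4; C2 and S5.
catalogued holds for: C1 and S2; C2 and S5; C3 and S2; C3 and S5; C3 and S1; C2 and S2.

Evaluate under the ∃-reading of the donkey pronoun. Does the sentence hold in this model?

"it" takes "a stamp" as antecedent — a donkey pronoun bound across the clause boundary.
Weak reading: every collector c with some acquired-stamp has at least one acquired-stamp s such that catalogued(c,s).
Per collector: C1:✗  C2:✓  C3:✓
C1 has no witness among its acquired-stamps.

False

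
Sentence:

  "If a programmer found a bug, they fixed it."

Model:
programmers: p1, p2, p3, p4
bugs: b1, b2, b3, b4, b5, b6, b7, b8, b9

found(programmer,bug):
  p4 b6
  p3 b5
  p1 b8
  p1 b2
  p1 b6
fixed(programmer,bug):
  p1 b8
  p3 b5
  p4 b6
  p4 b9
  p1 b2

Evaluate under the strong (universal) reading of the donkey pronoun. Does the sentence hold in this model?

False

"it" takes "a bug" as antecedent — a donkey pronoun bound across the clause boundary.
Strong reading: for every (p,b) with found(p,b), fixed(p,b).
Restrictor pairs: (p1,b2) ✓  (p1,b6) ✗  (p1,b8) ✓  (p3,b5) ✓  (p4,b6) ✓
Counterexample: (p1,b6) is in found but fails the scope.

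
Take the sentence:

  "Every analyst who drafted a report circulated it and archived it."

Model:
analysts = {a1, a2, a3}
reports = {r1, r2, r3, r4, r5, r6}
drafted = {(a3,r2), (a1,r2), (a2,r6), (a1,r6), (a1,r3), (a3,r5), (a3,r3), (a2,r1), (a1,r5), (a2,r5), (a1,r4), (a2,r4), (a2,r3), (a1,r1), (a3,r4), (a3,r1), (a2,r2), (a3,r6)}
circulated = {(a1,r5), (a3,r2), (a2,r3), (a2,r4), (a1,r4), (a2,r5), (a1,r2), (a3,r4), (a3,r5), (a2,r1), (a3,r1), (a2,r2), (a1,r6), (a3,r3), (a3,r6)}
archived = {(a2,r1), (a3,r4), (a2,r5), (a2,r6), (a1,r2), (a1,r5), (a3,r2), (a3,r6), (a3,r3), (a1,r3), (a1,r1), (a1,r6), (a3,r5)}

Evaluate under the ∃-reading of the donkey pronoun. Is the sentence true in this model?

"it" takes "a report" as antecedent — a donkey pronoun bound across the clause boundary.
Weak reading: every analyst a with some drafted-report has at least one drafted-report r such that circulated(a,r) ∧ archived(a,r).
Per analyst: a1:✓  a2:✓  a3:✓
Every analyst in the restrictor has a witness.

True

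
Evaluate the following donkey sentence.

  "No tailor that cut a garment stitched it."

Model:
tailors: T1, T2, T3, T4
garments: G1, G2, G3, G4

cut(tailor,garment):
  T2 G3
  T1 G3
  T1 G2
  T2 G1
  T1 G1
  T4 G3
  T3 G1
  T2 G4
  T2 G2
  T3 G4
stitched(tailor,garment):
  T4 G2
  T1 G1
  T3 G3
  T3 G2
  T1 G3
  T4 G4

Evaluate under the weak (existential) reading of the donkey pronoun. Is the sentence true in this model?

False

"it" takes "a garment" as antecedent — a donkey pronoun bound across the clause boundary.
Truth condition: for no (t,g) with cut(t,g) does stitched(t,g) hold.
Restrictor pairs — does the scope hold? (T1,G1):holds  (T1,G2):fails  (T1,G3):holds  (T2,G1):fails  (T2,G2):fails  (T2,G3):fails  (T2,G4):fails  (T3,G1):fails  (T3,G4):fails  (T4,G3):fails
Scope holds for 2 pair(s), so the sentence is false.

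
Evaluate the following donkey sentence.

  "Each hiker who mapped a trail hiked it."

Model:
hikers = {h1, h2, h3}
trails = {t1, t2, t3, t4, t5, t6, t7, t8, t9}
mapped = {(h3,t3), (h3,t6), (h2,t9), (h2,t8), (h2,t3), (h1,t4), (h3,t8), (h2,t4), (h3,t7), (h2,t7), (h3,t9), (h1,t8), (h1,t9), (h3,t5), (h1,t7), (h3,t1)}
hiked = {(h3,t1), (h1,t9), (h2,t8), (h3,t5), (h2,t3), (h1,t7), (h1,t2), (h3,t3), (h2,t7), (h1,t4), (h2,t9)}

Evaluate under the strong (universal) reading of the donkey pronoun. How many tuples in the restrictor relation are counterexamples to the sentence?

"it" takes "a trail" as antecedent — a donkey pronoun bound across the clause boundary.
Strong reading: for every (h,t) with mapped(h,t), hiked(h,t).
Restrictor pairs: (h1,t4) ✓  (h1,t7) ✓  (h1,t8) ✗  (h1,t9) ✓  (h2,t3) ✓  (h2,t4) ✗  (h2,t7) ✓  (h2,t8) ✓  (h2,t9) ✓  (h3,t1) ✓  (h3,t3) ✓  (h3,t5) ✓  (h3,t6) ✗  (h3,t7) ✗  (h3,t8) ✗  (h3,t9) ✗
Counterexamples (restrictor pairs failing the scope): 6.

6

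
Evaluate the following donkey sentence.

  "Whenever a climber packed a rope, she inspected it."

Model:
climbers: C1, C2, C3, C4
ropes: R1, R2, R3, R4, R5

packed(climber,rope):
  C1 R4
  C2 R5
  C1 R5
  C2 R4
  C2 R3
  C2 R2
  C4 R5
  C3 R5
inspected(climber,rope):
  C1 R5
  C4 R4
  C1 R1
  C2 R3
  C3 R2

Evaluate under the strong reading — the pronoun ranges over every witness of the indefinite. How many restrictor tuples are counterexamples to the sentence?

6

"it" takes "a rope" as antecedent — a donkey pronoun bound across the clause boundary.
Strong reading: for every (c,r) with packed(c,r), inspected(c,r).
Restrictor pairs: (C1,R4) ✗  (C1,R5) ✓  (C2,R2) ✗  (C2,R3) ✓  (C2,R4) ✗  (C2,R5) ✗  (C3,R5) ✗  (C4,R5) ✗
Counterexamples (restrictor pairs failing the scope): 6.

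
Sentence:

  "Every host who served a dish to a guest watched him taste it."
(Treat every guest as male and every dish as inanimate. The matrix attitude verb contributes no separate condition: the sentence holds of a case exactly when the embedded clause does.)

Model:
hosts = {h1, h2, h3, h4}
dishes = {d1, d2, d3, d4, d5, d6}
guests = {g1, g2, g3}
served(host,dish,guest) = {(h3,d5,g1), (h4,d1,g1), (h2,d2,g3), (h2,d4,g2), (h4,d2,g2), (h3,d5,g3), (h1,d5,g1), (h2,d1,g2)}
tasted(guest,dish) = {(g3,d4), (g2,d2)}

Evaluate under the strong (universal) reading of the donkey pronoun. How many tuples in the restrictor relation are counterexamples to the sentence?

"him" takes "a guest" as antecedent and "it" takes "a dish"; both are donkey pronouns co-varying with the restrictor.
Strong reading: for every (h,d,g) with served(h,d,g), tasted(g,d).
Restrictor triples: (h1,d5,g1)→tasted(g1,d5) ✗  (h2,d1,g2)→tasted(g2,d1) ✗  (h2,d2,g3)→tasted(g3,d2) ✗  (h2,d4,g2)→tasted(g2,d4) ✗  (h3,d5,g1)→tasted(g1,d5) ✗  (h3,d5,g3)→tasted(g3,d5) ✗  (h4,d1,g1)→tasted(g1,d1) ✗  (h4,d2,g2)→tasted(g2,d2) ✓
Counterexamples (restrictor triples failing the scope): 7.

7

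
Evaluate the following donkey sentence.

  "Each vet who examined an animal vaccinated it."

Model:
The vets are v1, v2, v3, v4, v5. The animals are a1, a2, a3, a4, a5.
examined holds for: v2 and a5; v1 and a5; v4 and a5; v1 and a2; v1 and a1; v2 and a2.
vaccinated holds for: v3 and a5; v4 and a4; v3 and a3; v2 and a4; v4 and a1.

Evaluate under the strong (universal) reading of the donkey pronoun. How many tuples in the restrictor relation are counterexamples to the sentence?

6

"it" takes "an animal" as antecedent — a donkey pronoun bound across the clause boundary.
Strong reading: for every (v,a) with examined(v,a), vaccinated(v,a).
Restrictor pairs: (v1,a1) ✗  (v1,a2) ✗  (v1,a5) ✗  (v2,a2) ✗  (v2,a5) ✗  (v4,a5) ✗
Counterexamples (restrictor pairs failing the scope): 6.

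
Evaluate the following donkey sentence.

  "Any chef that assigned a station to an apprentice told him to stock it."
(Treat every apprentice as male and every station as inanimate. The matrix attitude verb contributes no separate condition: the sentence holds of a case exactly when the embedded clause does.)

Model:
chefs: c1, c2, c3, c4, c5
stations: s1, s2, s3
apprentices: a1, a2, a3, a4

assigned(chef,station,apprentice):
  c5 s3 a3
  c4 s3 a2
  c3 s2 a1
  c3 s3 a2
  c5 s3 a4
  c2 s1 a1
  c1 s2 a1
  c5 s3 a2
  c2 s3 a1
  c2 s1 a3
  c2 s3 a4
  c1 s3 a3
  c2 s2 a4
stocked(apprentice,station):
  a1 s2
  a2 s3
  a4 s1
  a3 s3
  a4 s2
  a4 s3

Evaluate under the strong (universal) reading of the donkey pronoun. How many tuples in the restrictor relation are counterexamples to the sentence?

3

"him" takes "an apprentice" as antecedent and "it" takes "a station"; both are donkey pronouns co-varying with the restrictor.
Strong reading: for every (c,s,a) with assigned(c,s,a), stocked(a,s).
Restrictor triples: (c1,s2,a1)→stocked(a1,s2) ✓  (c1,s3,a3)→stocked(a3,s3) ✓  (c2,s1,a1)→stocked(a1,s1) ✗  (c2,s1,a3)→stocked(a3,s1) ✗  (c2,s2,a4)→stocked(a4,s2) ✓  (c2,s3,a1)→stocked(a1,s3) ✗  (c2,s3,a4)→stocked(a4,s3) ✓  (c3,s2,a1)→stocked(a1,s2) ✓  (c3,s3,a2)→stocked(a2,s3) ✓  (c4,s3,a2)→stocked(a2,s3) ✓  (c5,s3,a2)→stocked(a2,s3) ✓  (c5,s3,a3)→stocked(a3,s3) ✓  (c5,s3,a4)→stocked(a4,s3) ✓
Counterexamples (restrictor triples failing the scope): 3.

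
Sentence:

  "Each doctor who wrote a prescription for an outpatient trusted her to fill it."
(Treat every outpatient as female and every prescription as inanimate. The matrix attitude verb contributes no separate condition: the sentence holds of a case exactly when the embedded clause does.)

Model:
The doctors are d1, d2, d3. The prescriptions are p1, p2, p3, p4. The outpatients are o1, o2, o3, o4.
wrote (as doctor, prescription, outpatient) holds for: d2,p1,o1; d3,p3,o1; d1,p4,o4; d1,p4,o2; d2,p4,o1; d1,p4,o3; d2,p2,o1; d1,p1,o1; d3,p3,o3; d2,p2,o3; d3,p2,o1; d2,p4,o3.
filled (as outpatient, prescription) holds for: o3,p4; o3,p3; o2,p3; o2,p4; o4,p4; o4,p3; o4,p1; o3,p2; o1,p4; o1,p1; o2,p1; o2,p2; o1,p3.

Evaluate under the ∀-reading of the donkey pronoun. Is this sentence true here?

False

"her" takes "an outpatient" as antecedent and "it" takes "a prescription"; both are donkey pronouns co-varying with the restrictor.
Strong reading: for every (d,p,o) with wrote(d,p,o), filled(o,p).
Restrictor triples: (d1,p1,o1)→filled(o1,p1) ✓  (d1,p4,o2)→filled(o2,p4) ✓  (d1,p4,o3)→filled(o3,p4) ✓  (d1,p4,o4)→filled(o4,p4) ✓  (d2,p1,o1)→filled(o1,p1) ✓  (d2,p2,o1)→filled(o1,p2) ✗  (d2,p2,o3)→filled(o3,p2) ✓  (d2,p4,o1)→filled(o1,p4) ✓  (d2,p4,o3)→filled(o3,p4) ✓  (d3,p2,o1)→filled(o1,p2) ✗  (d3,p3,o1)→filled(o1,p3) ✓  (d3,p3,o3)→filled(o3,p3) ✓
Counterexample: (d2,p2,o1) — filled(o1,p2) does not hold.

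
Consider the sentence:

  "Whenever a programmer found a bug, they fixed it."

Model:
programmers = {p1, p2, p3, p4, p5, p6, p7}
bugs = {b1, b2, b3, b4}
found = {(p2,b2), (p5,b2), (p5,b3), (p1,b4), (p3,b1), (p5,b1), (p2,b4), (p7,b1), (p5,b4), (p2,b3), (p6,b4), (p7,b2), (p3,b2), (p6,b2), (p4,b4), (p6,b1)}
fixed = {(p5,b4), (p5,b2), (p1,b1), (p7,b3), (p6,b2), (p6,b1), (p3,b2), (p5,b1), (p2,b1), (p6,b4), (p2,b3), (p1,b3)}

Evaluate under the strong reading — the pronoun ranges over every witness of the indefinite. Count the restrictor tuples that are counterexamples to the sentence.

"it" takes "a bug" as antecedent — a donkey pronoun bound across the clause boundary.
Strong reading: for every (p,b) with found(p,b), fixed(p,b).
Restrictor pairs: (p1,b4) ✗  (p2,b2) ✗  (p2,b3) ✓  (p2,b4) ✗  (p3,b1) ✗  (p3,b2) ✓  (p4,b4) ✗  (p5,b1) ✓  (p5,b2) ✓  (p5,b3) ✗  (p5,b4) ✓  (p6,b1) ✓  (p6,b2) ✓  (p6,b4) ✓  (p7,b1) ✗  (p7,b2) ✗
Counterexamples (restrictor pairs failing the scope): 8.

8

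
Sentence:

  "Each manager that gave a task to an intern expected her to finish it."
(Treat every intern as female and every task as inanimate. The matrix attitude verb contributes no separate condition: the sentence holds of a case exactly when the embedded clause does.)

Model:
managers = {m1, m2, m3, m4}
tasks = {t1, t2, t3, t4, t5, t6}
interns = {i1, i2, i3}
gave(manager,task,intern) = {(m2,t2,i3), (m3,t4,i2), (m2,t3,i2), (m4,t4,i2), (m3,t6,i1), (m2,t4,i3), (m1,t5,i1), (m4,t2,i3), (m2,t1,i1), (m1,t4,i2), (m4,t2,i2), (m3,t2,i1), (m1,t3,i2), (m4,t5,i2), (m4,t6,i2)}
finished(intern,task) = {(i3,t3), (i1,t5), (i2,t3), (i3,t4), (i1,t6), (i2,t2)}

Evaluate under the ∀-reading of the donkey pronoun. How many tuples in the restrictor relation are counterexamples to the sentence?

"her" takes "an intern" as antecedent and "it" takes "a task"; both are donkey pronouns co-varying with the restrictor.
Strong reading: for every (m,t,i) with gave(m,t,i), finished(i,t).
Restrictor triples: (m1,t3,i2)→finished(i2,t3) ✓  (m1,t4,i2)→finished(i2,t4) ✗  (m1,t5,i1)→finished(i1,t5) ✓  (m2,t1,i1)→finished(i1,t1) ✗  (m2,t2,i3)→finished(i3,t2) ✗  (m2,t3,i2)→finished(i2,t3) ✓  (m2,t4,i3)→finished(i3,t4) ✓  (m3,t2,i1)→finished(i1,t2) ✗  (m3,t4,i2)→finished(i2,t4) ✗  (m3,t6,i1)→finished(i1,t6) ✓  (m4,t2,i2)→finished(i2,t2) ✓  (m4,t2,i3)→finished(i3,t2) ✗  (m4,t4,i2)→finished(i2,t4) ✗  (m4,t5,i2)→finished(i2,t5) ✗  (m4,t6,i2)→finished(i2,t6) ✗
Counterexamples (restrictor triples failing the scope): 9.

9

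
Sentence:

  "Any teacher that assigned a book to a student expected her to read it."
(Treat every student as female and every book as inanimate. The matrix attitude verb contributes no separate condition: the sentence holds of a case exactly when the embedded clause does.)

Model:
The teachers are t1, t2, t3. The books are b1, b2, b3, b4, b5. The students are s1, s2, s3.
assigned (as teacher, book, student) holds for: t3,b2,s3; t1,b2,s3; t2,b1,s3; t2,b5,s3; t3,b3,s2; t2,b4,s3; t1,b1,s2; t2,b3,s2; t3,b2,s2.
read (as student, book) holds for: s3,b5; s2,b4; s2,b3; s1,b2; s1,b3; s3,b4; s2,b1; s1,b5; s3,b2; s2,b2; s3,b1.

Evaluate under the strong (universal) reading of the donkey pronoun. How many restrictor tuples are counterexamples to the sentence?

0

"her" takes "a student" as antecedent and "it" takes "a book"; both are donkey pronouns co-varying with the restrictor.
Strong reading: for every (t,b,s) with assigned(t,b,s), read(s,b).
Restrictor triples: (t1,b1,s2)→read(s2,b1) ✓  (t1,b2,s3)→read(s3,b2) ✓  (t2,b1,s3)→read(s3,b1) ✓  (t2,b3,s2)→read(s2,b3) ✓  (t2,b4,s3)→read(s3,b4) ✓  (t2,b5,s3)→read(s3,b5) ✓  (t3,b2,s2)→read(s2,b2) ✓  (t3,b2,s3)→read(s3,b2) ✓  (t3,b3,s2)→read(s2,b3) ✓
Counterexamples (restrictor triples failing the scope): 0.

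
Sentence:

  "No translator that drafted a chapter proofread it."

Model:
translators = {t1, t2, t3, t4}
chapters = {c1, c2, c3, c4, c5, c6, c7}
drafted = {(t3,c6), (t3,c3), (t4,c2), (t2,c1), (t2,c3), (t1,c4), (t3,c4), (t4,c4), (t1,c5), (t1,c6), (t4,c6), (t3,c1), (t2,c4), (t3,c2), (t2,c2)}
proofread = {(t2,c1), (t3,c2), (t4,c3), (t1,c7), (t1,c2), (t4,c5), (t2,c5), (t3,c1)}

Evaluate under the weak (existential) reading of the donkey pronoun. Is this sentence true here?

False

"it" takes "a chapter" as antecedent — a donkey pronoun bound across the clause boundary.
Truth condition: for no (t,c) with drafted(t,c) does proofread(t,c) hold.
Restrictor pairs — does the scope hold? (t1,c4):fails  (t1,c5):fails  (t1,c6):fails  (t2,c1):holds  (t2,c2):fails  (t2,c3):fails  (t2,c4):fails  (t3,c1):holds  (t3,c2):holds  (t3,c3):fails  (t3,c4):fails  (t3,c6):fails  (t4,c2):fails  (t4,c4):fails  (t4,c6):fails
Scope holds for 3 pair(s), so the sentence is false.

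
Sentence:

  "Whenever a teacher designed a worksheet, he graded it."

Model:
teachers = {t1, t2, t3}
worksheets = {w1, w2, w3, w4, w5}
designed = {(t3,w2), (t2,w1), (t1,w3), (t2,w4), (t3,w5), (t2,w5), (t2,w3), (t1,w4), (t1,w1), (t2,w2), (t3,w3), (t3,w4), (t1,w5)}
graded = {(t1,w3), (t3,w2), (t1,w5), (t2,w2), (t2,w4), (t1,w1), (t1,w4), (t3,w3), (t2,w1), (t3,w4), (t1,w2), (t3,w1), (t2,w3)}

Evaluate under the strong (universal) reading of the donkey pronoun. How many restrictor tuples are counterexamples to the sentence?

"it" takes "a worksheet" as antecedent — a donkey pronoun bound across the clause boundary.
Strong reading: for every (t,w) with designed(t,w), graded(t,w).
Restrictor pairs: (t1,w1) ✓  (t1,w3) ✓  (t1,w4) ✓  (t1,w5) ✓  (t2,w1) ✓  (t2,w2) ✓  (t2,w3) ✓  (t2,w4) ✓  (t2,w5) ✗  (t3,w2) ✓  (t3,w3) ✓  (t3,w4) ✓  (t3,w5) ✗
Counterexamples (restrictor pairs failing the scope): 2.

2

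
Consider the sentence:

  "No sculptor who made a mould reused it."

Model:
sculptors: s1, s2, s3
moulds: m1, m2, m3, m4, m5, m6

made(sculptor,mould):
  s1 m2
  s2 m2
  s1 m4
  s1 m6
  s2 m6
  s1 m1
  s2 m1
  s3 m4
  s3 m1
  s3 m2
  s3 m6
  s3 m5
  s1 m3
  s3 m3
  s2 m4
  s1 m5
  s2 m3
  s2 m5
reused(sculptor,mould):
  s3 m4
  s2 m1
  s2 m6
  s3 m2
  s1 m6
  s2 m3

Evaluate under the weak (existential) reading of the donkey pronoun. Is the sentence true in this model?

False

"it" takes "a mould" as antecedent — a donkey pronoun bound across the clause boundary.
Truth condition: for no (s,m) with made(s,m) does reused(s,m) hold.
Restrictor pairs — does the scope hold? (s1,m1):fails  (s1,m2):fails  (s1,m3):fails  (s1,m4):fails  (s1,m5):fails  (s1,m6):holds  (s2,m1):holds  (s2,m2):fails  (s2,m3):holds  (s2,m4):fails  (s2,m5):fails  (s2,m6):holds  (s3,m1):fails  (s3,m2):holds  (s3,m3):fails  (s3,m4):holds  (s3,m5):fails  (s3,m6):fails
Scope holds for 6 pair(s), so the sentence is false.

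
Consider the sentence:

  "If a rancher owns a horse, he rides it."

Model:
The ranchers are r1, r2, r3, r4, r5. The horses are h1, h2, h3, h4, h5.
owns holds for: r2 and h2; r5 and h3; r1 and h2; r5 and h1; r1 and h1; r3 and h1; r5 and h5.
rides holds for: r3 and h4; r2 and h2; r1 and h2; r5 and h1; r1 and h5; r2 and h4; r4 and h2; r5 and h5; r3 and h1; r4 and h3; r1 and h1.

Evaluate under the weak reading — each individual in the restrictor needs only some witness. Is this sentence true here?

"it" takes "a horse" as antecedent — a donkey pronoun bound across the clause boundary.
Weak reading: every rancher r with some owns-horse has at least one owns-horse h such that rides(r,h).
Per rancher: r1:✓  r2:✓  r3:✓  r5:✓
Every rancher in the restrictor has a witness.

True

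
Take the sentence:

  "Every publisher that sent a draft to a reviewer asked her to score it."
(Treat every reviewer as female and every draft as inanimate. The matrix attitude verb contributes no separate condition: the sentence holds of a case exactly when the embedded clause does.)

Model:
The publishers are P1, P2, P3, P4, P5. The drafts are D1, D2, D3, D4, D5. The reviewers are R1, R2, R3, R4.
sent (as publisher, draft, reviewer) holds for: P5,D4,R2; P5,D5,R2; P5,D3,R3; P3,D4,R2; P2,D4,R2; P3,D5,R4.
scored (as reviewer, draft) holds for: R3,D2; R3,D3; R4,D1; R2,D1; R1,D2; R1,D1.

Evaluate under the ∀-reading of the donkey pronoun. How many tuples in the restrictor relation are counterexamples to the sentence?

5

"her" takes "a reviewer" as antecedent and "it" takes "a draft"; both are donkey pronouns co-varying with the restrictor.
Strong reading: for every (p,d,r) with sent(p,d,r), scored(r,d).
Restrictor triples: (P2,D4,R2)→scored(R2,D4) ✗  (P3,D4,R2)→scored(R2,D4) ✗  (P3,D5,R4)→scored(R4,D5) ✗  (P5,D3,R3)→scored(R3,D3) ✓  (P5,D4,R2)→scored(R2,D4) ✗  (P5,D5,R2)→scored(R2,D5) ✗
Counterexamples (restrictor triples failing the scope): 5.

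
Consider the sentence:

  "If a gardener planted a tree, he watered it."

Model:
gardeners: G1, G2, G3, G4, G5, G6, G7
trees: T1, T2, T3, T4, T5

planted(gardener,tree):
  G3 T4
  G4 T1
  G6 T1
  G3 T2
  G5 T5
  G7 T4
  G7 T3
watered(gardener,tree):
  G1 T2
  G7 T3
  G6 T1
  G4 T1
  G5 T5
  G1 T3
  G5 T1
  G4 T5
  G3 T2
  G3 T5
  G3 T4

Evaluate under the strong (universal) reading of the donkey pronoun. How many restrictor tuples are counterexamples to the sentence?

"it" takes "a tree" as antecedent — a donkey pronoun bound across the clause boundary.
Strong reading: for every (g,t) with planted(g,t), watered(g,t).
Restrictor pairs: (G3,T2) ✓  (G3,T4) ✓  (G4,T1) ✓  (G5,T5) ✓  (G6,T1) ✓  (G7,T3) ✓  (G7,T4) ✗
Counterexamples (restrictor pairs failing the scope): 1.

1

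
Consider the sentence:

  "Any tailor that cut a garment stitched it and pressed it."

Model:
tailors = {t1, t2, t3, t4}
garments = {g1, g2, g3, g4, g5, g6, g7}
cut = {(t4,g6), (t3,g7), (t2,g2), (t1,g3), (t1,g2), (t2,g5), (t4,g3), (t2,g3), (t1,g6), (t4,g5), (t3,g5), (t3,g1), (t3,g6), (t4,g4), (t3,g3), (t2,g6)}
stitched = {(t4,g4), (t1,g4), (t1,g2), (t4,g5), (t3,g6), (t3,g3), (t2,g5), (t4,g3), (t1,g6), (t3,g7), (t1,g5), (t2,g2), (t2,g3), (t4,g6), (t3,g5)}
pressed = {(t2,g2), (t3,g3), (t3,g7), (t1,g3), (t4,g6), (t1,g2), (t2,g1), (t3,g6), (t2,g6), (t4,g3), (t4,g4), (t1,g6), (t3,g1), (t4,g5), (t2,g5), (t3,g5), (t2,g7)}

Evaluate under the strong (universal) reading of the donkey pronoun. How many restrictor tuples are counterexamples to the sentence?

"it" takes "a garment" as antecedent — a donkey pronoun bound across the clause boundary.
Strong reading: for every (t,g) with cut(t,g), stitched(t,g) ∧ pressed(t,g).
Restrictor pairs: (t1,g2) ✓  (t1,g3) ✗  (t1,g6) ✓  (t2,g2) ✓  (t2,g3) ✗  (t2,g5) ✓  (t2,g6) ✗  (t3,g1) ✗  (t3,g3) ✓  (t3,g5) ✓  (t3,g6) ✓  (t3,g7) ✓  (t4,g3) ✓  (t4,g4) ✓  (t4,g5) ✓  (t4,g6) ✓
Counterexamples (restrictor pairs failing the scope): 4.

4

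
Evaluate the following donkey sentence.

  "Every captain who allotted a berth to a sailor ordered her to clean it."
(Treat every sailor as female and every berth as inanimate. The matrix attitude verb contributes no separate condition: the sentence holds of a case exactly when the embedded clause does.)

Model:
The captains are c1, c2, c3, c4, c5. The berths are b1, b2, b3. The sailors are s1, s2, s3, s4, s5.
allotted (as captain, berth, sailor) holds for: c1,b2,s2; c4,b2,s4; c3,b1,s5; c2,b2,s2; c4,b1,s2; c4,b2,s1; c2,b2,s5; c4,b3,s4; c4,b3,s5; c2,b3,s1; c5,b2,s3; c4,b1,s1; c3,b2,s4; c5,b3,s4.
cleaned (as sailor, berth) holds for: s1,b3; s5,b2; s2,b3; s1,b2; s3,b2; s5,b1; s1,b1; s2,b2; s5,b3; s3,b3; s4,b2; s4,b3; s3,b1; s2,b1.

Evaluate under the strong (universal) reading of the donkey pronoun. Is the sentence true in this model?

"her" takes "a sailor" as antecedent and "it" takes "a berth"; both are donkey pronouns co-varying with the restrictor.
Strong reading: for every (c,b,s) with allotted(c,b,s), cleaned(s,b).
Restrictor triples: (c1,b2,s2)→cleaned(s2,b2) ✓  (c2,b2,s2)→cleaned(s2,b2) ✓  (c2,b2,s5)→cleaned(s5,b2) ✓  (c2,b3,s1)→cleaned(s1,b3) ✓  (c3,b1,s5)→cleaned(s5,b1) ✓  (c3,b2,s4)→cleaned(s4,b2) ✓  (c4,b1,s1)→cleaned(s1,b1) ✓  (c4,b1,s2)→cleaned(s2,b1) ✓  (c4,b2,s1)→cleaned(s1,b2) ✓  (c4,b2,s4)→cleaned(s4,b2) ✓  (c4,b3,s4)→cleaned(s4,b3) ✓  (c4,b3,s5)→cleaned(s5,b3) ✓  (c5,b2,s3)→cleaned(s3,b2) ✓  (c5,b3,s4)→cleaned(s4,b3) ✓
Every restrictor triple satisfies the scope.

True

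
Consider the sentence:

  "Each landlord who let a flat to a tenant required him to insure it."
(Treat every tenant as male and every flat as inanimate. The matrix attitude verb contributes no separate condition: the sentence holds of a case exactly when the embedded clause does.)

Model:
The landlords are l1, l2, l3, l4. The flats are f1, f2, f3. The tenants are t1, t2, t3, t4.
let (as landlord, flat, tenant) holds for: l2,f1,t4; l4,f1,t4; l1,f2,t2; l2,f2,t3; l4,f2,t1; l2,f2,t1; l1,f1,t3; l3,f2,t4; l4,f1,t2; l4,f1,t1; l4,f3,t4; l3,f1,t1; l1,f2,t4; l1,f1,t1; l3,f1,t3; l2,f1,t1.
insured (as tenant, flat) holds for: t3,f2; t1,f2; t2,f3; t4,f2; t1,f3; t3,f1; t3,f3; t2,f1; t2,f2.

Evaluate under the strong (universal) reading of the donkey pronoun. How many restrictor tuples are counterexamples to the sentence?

7

"him" takes "a tenant" as antecedent and "it" takes "a flat"; both are donkey pronouns co-varying with the restrictor.
Strong reading: for every (l,f,t) with let(l,f,t), insured(t,f).
Restrictor triples: (l1,f1,t1)→insured(t1,f1) ✗  (l1,f1,t3)→insured(t3,f1) ✓  (l1,f2,t2)→insured(t2,f2) ✓  (l1,f2,t4)→insured(t4,f2) ✓  (l2,f1,t1)→insured(t1,f1) ✗  (l2,f1,t4)→insured(t4,f1) ✗  (l2,f2,t1)→insured(t1,f2) ✓  (l2,f2,t3)→insured(t3,f2) ✓  (l3,f1,t1)→insured(t1,f1) ✗  (l3,f1,t3)→insured(t3,f1) ✓  (l3,f2,t4)→insured(t4,f2) ✓  (l4,f1,t1)→insured(t1,f1) ✗  (l4,f1,t2)→insured(t2,f1) ✓  (l4,f1,t4)→insured(t4,f1) ✗  (l4,f2,t1)→insured(t1,f2) ✓  (l4,f3,t4)→insured(t4,f3) ✗
Counterexamples (restrictor triples failing the scope): 7.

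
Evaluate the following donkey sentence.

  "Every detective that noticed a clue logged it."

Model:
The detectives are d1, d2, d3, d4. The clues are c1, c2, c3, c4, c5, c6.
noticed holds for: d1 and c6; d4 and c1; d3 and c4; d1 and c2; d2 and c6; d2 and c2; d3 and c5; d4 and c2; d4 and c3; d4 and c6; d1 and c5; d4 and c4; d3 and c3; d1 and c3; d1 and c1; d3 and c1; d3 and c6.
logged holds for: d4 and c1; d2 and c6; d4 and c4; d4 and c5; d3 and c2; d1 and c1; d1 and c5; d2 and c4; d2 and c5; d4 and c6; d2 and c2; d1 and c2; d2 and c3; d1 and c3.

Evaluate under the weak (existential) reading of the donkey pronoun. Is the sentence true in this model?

False

"it" takes "a clue" as antecedent — a donkey pronoun bound across the clause boundary.
Weak reading: every detective d with some noticed-clue has at least one noticed-clue c such that logged(d,c).
Per detective: d1:✓  d2:✓  d3:✗  d4:✓
d3 has no witness among its noticed-clues.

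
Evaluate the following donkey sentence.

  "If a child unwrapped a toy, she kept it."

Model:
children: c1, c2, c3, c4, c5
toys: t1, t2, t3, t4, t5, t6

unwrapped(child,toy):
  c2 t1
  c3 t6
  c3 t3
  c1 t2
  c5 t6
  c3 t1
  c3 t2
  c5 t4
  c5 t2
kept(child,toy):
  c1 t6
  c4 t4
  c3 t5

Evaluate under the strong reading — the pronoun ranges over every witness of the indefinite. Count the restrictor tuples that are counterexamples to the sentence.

9

"it" takes "a toy" as antecedent — a donkey pronoun bound across the clause boundary.
Strong reading: for every (c,t) with unwrapped(c,t), kept(c,t).
Restrictor pairs: (c1,t2) ✗  (c2,t1) ✗  (c3,t1) ✗  (c3,t2) ✗  (c3,t3) ✗  (c3,t6) ✗  (c5,t2) ✗  (c5,t4) ✗  (c5,t6) ✗
Counterexamples (restrictor pairs failing the scope): 9.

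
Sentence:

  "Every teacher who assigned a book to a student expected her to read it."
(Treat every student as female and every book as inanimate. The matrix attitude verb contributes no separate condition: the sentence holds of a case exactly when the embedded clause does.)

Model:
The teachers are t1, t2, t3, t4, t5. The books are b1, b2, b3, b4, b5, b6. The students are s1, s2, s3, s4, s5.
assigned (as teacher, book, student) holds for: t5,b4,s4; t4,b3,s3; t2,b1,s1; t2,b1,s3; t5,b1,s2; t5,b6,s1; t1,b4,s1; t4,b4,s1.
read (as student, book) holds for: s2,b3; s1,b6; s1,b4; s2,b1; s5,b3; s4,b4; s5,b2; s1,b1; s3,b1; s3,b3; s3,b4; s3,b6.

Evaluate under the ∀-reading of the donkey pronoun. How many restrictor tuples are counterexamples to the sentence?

"her" takes "a student" as antecedent and "it" takes "a book"; both are donkey pronouns co-varying with the restrictor.
Strong reading: for every (t,b,s) with assigned(t,b,s), read(s,b).
Restrictor triples: (t1,b4,s1)→read(s1,b4) ✓  (t2,b1,s1)→read(s1,b1) ✓  (t2,b1,s3)→read(s3,b1) ✓  (t4,b3,s3)→read(s3,b3) ✓  (t4,b4,s1)→read(s1,b4) ✓  (t5,b1,s2)→read(s2,b1) ✓  (t5,b4,s4)→read(s4,b4) ✓  (t5,b6,s1)→read(s1,b6) ✓
Counterexamples (restrictor triples failing the scope): 0.

0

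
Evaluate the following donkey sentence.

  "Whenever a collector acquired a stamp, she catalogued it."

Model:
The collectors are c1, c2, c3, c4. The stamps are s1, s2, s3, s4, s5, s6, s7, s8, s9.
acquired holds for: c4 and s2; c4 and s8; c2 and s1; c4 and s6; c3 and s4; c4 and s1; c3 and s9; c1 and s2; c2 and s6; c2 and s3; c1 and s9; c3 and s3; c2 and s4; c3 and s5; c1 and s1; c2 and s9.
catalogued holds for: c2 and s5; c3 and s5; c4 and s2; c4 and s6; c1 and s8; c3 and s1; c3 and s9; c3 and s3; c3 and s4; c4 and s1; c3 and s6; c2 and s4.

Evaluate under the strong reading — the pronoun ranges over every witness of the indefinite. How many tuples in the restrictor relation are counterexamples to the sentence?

"it" takes "a stamp" as antecedent — a donkey pronoun bound across the clause boundary.
Strong reading: for every (c,s) with acquired(c,s), catalogued(c,s).
Restrictor pairs: (c1,s1) ✗  (c1,s2) ✗  (c1,s9) ✗  (c2,s1) ✗  (c2,s3) ✗  (c2,s4) ✓  (c2,s6) ✗  (c2,s9) ✗  (c3,s3) ✓  (c3,s4) ✓  (c3,s5) ✓  (c3,s9) ✓  (c4,s1) ✓  (c4,s2) ✓  (c4,s6) ✓  (c4,s8) ✗
Counterexamples (restrictor pairs failing the scope): 8.

8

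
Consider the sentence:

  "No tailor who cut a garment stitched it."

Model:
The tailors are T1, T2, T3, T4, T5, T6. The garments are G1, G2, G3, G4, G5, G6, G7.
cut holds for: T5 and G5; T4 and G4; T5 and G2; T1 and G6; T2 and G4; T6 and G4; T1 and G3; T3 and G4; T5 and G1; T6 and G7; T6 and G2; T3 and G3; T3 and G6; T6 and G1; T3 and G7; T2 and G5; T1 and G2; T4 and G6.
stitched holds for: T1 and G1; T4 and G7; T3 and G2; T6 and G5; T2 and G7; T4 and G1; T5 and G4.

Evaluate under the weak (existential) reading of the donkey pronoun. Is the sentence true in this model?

True

"it" takes "a garment" as antecedent — a donkey pronoun bound across the clause boundary.
Truth condition: for no (t,g) with cut(t,g) does stitched(t,g) hold.
Restrictor pairs — does the scope hold? (T1,G2):fails  (T1,G3):fails  (T1,G6):fails  (T2,G4):fails  (T2,G5):fails  (T3,G3):fails  (T3,G4):fails  (T3,G6):fails  (T3,G7):fails  (T4,G4):fails  (T4,G6):fails  (T5,G1):fails  (T5,G2):fails  (T5,G5):fails  (T6,G1):fails  (T6,G2):fails  (T6,G4):fails  (T6,G7):fails
Scope holds for no restrictor pair, so the sentence is true.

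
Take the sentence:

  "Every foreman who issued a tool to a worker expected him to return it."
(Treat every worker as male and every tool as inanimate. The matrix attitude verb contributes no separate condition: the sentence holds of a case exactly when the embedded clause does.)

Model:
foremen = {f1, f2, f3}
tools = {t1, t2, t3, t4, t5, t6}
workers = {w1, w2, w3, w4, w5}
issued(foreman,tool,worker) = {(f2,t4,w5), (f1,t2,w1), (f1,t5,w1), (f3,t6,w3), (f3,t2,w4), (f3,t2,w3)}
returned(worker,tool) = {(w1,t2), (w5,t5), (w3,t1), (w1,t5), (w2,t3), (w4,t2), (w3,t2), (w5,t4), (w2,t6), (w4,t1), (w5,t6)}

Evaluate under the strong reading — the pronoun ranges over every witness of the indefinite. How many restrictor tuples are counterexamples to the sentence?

1

"him" takes "a worker" as antecedent and "it" takes "a tool"; both are donkey pronouns co-varying with the restrictor.
Strong reading: for every (f,t,w) with issued(f,t,w), returned(w,t).
Restrictor triples: (f1,t2,w1)→returned(w1,t2) ✓  (f1,t5,w1)→returned(w1,t5) ✓  (f2,t4,w5)→returned(w5,t4) ✓  (f3,t2,w3)→returned(w3,t2) ✓  (f3,t2,w4)→returned(w4,t2) ✓  (f3,t6,w3)→returned(w3,t6) ✗
Counterexamples (restrictor triples failing the scope): 1.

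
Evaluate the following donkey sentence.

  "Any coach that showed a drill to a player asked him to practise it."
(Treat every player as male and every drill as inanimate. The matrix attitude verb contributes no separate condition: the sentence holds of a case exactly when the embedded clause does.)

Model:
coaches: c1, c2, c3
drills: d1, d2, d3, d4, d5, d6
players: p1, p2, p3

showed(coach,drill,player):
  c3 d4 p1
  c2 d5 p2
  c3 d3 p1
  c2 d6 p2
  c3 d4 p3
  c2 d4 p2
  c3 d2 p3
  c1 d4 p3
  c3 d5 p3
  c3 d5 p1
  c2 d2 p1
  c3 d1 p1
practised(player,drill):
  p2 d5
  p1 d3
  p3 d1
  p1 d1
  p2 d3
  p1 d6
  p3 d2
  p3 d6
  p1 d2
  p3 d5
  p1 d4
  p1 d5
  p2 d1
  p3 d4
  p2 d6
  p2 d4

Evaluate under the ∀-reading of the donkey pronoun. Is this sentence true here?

"him" takes "a player" as antecedent and "it" takes "a drill"; both are donkey pronouns co-varying with the restrictor.
Strong reading: for every (c,d,p) with showed(c,d,p), practised(p,d).
Restrictor triples: (c1,d4,p3)→practised(p3,d4) ✓  (c2,d2,p1)→practised(p1,d2) ✓  (c2,d4,p2)→practised(p2,d4) ✓  (c2,d5,p2)→practised(p2,d5) ✓  (c2,d6,p2)→practised(p2,d6) ✓  (c3,d1,p1)→practised(p1,d1) ✓  (c3,d2,p3)→practised(p3,d2) ✓  (c3,d3,p1)→practised(p1,d3) ✓  (c3,d4,p1)→practised(p1,d4) ✓  (c3,d4,p3)→practised(p3,d4) ✓  (c3,d5,p1)→practised(p1,d5) ✓  (c3,d5,p3)→practised(p3,d5) ✓
Every restrictor triple satisfies the scope.

True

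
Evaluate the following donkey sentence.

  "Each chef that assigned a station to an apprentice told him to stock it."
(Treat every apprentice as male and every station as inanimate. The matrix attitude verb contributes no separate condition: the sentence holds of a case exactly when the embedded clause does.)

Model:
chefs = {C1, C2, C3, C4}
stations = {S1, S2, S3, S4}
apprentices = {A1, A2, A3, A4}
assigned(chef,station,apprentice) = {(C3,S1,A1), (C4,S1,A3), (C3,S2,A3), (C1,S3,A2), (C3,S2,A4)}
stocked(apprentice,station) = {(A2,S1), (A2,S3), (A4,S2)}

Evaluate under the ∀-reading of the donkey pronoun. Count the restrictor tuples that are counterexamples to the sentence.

"him" takes "an apprentice" as antecedent and "it" takes "a station"; both are donkey pronouns co-varying with the restrictor.
Strong reading: for every (c,s,a) with assigned(c,s,a), stocked(a,s).
Restrictor triples: (C1,S3,A2)→stocked(A2,S3) ✓  (C3,S1,A1)→stocked(A1,S1) ✗  (C3,S2,A3)→stocked(A3,S2) ✗  (C3,S2,A4)→stocked(A4,S2) ✓  (C4,S1,A3)→stocked(A3,S1) ✗
Counterexamples (restrictor triples failing the scope): 3.

3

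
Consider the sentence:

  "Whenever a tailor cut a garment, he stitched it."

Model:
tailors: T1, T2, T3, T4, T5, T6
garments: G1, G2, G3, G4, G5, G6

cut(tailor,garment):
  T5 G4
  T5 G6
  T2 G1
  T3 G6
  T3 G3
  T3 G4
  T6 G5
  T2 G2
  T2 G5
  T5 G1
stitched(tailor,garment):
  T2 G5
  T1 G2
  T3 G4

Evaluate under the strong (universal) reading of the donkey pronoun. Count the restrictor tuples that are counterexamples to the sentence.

"it" takes "a garment" as antecedent — a donkey pronoun bound across the clause boundary.
Strong reading: for every (t,g) with cut(t,g), stitched(t,g).
Restrictor pairs: (T2,G1) ✗  (T2,G2) ✗  (T2,G5) ✓  (T3,G3) ✗  (T3,G4) ✓  (T3,G6) ✗  (T5,G1) ✗  (T5,G4) ✗  (T5,G6) ✗  (T6,G5) ✗
Counterexamples (restrictor pairs failing the scope): 8.

8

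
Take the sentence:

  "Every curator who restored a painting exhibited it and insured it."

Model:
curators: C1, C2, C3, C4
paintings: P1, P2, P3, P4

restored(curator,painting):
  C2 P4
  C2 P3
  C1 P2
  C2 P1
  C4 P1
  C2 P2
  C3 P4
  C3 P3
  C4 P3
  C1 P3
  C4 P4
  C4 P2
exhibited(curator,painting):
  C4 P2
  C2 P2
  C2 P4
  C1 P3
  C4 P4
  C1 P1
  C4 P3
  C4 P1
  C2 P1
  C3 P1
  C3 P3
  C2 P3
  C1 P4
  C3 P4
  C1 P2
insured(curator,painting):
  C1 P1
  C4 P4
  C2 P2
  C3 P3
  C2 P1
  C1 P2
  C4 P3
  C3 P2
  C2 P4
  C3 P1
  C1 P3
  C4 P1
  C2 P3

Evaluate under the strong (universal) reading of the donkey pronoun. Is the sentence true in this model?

"it" takes "a painting" as antecedent — a donkey pronoun bound across the clause boundary.
Strong reading: for every (c,p) with restored(c,p), exhibited(c,p) ∧ insured(c,p).
Restrictor pairs: (C1,P2) ✓  (C1,P3) ✓  (C2,P1) ✓  (C2,P2) ✓  (C2,P3) ✓  (C2,P4) ✓  (C3,P3) ✓  (C3,P4) ✗  (C4,P1) ✓  (C4,P2) ✗  (C4,P3) ✓  (C4,P4) ✓
Counterexample: (C3,P4) is in restored but fails the scope.

False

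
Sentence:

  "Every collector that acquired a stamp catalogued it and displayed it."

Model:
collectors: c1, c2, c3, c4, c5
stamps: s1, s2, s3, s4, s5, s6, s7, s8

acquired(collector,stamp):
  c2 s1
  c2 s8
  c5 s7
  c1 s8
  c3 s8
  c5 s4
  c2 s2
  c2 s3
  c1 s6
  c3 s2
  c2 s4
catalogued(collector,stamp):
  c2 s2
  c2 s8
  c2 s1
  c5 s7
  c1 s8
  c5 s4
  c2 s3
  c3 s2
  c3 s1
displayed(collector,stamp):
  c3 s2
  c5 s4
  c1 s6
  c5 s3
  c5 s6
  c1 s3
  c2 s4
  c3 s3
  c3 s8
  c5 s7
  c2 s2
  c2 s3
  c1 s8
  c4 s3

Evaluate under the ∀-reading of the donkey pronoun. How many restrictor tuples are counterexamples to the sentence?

"it" takes "a stamp" as antecedent — a donkey pronoun bound across the clause boundary.
Strong reading: for every (c,s) with acquired(c,s), catalogued(c,s) ∧ displayed(c,s).
Restrictor pairs: (c1,s6) ✗  (c1,s8) ✓  (c2,s1) ✗  (c2,s2) ✓  (c2,s3) ✓  (c2,s4) ✗  (c2,s8) ✗  (c3,s2) ✓  (c3,s8) ✗  (c5,s4) ✓  (c5,s7) ✓
Counterexamples (restrictor pairs failing the scope): 5.

5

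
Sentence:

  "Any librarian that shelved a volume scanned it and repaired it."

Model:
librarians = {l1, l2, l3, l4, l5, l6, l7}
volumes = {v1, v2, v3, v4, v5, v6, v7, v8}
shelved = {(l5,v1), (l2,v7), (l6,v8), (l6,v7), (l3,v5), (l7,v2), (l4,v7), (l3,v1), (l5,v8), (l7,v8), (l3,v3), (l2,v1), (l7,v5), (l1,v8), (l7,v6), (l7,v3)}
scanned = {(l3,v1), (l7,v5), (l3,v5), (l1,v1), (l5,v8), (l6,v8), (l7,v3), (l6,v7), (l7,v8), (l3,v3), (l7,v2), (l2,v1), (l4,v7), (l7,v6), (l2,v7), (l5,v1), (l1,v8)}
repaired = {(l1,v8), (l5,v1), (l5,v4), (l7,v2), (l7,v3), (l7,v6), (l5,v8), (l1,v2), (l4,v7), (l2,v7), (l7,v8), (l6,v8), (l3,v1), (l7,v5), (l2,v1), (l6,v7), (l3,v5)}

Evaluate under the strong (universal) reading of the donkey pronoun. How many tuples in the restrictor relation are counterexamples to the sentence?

1

"it" takes "a volume" as antecedent — a donkey pronoun bound across the clause boundary.
Strong reading: for every (l,v) with shelved(l,v), scanned(l,v) ∧ repaired(l,v).
Restrictor pairs: (l1,v8) ✓  (l2,v1) ✓  (l2,v7) ✓  (l3,v1) ✓  (l3,v3) ✗  (l3,v5) ✓  (l4,v7) ✓  (l5,v1) ✓  (l5,v8) ✓  (l6,v7) ✓  (l6,v8) ✓  (l7,v2) ✓  (l7,v3) ✓  (l7,v5) ✓  (l7,v6) ✓  (l7,v8) ✓
Counterexamples (restrictor pairs failing the scope): 1.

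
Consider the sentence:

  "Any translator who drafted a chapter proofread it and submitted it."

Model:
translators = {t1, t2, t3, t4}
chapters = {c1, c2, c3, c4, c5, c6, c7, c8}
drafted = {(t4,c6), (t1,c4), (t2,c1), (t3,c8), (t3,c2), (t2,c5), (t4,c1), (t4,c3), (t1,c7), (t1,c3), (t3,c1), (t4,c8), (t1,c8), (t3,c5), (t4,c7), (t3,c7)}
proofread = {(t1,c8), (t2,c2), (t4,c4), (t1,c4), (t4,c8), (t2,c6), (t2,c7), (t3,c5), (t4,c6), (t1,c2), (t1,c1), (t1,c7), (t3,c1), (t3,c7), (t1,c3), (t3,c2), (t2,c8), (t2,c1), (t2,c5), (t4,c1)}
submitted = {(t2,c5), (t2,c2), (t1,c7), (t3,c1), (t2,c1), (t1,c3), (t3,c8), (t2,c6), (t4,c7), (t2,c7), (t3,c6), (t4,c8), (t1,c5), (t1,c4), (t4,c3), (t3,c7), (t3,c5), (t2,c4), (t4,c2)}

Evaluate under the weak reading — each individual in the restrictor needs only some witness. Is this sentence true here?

True

"it" takes "a chapter" as antecedent — a donkey pronoun bound across the clause boundary.
Weak reading: every translator t with some drafted-chapter has at least one drafted-chapter c such that proofread(t,c) ∧ submitted(t,c).
Per translator: t1:✓  t2:✓  t3:✓  t4:✓
Every translator in the restrictor has a witness.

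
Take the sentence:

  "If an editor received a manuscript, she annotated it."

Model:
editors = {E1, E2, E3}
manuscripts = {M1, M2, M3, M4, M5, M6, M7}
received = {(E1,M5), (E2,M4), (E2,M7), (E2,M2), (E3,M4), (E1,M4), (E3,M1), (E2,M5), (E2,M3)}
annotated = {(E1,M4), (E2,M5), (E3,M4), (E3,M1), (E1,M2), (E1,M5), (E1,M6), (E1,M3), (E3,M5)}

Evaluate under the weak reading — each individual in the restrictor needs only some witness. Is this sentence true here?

"it" takes "a manuscript" as antecedent — a donkey pronoun bound across the clause boundary.
Weak reading: every editor e with some received-manuscript has at least one received-manuscript m such that annotated(e,m).
Per editor: E1:✓  E2:✓  E3:✓
Every editor in the restrictor has a witness.

True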